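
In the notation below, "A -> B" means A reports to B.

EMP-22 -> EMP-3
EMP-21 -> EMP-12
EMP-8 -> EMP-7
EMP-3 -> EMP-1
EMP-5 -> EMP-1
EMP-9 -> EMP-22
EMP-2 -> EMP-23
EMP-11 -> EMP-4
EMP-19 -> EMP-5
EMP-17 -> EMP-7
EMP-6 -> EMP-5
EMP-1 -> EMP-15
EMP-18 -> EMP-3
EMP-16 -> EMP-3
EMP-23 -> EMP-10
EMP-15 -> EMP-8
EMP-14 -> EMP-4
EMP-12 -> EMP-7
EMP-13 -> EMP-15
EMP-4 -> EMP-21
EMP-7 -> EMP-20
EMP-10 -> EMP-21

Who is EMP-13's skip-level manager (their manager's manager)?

EMP-8

EMP-13 reports to EMP-15, and EMP-15 reports to EMP-8. So EMP-13's skip-level manager is EMP-8.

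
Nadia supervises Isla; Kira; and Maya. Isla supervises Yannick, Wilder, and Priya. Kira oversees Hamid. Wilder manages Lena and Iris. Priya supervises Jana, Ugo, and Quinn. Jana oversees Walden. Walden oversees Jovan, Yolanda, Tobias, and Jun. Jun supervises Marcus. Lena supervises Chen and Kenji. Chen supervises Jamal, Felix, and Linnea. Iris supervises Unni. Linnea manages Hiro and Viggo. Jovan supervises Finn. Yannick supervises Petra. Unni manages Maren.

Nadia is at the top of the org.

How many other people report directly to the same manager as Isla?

Isla reports to Nadia. Nadia's other direct reports are Kira, Maya — 2 peers.

2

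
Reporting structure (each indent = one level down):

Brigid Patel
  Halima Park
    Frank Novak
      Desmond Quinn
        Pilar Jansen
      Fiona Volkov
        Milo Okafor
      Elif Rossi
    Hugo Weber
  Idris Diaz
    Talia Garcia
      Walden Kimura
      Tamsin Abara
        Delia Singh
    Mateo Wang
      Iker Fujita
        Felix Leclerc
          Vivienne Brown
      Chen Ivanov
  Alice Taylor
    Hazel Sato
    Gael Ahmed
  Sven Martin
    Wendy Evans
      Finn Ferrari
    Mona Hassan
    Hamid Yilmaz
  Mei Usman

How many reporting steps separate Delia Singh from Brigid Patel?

4

Chain from Delia Singh up to Brigid Patel: Delia Singh → Tamsin Abara → Talia Garcia → Idris Diaz → Brigid Patel. That is 4 steps up, so Delia Singh is 4 levels below Brigid Patel.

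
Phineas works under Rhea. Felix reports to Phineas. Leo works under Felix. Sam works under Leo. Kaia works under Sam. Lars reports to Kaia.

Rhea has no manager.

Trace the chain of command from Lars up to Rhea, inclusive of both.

Lars -> Kaia -> Sam -> Leo -> Felix -> Phineas -> Rhea

Lars reports to Kaia. Kaia reports to Sam. Sam reports to Leo. Leo reports to Felix. Felix reports to Phineas. Phineas reports to Rhea. Rhea is at the top.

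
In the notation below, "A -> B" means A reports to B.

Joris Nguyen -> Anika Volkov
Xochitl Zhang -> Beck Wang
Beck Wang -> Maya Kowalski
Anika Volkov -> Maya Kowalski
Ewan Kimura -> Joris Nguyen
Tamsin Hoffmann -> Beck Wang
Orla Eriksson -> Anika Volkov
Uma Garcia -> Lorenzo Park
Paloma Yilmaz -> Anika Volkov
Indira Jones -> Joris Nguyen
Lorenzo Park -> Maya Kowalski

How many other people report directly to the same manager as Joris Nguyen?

Joris Nguyen reports to Anika Volkov. Anika Volkov's other direct reports are Paloma Yilmaz, Orla Eriksson — 2 peers.

2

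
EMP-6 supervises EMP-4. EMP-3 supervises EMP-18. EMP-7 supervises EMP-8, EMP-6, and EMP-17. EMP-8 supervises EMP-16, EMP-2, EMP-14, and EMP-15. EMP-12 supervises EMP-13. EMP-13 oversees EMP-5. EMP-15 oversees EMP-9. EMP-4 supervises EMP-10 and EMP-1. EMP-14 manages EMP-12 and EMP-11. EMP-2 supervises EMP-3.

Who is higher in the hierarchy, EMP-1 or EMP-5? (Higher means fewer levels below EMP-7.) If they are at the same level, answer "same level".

EMP-1 is 3 levels below EMP-7; EMP-5 is 5. EMP-1 is higher.

EMP-1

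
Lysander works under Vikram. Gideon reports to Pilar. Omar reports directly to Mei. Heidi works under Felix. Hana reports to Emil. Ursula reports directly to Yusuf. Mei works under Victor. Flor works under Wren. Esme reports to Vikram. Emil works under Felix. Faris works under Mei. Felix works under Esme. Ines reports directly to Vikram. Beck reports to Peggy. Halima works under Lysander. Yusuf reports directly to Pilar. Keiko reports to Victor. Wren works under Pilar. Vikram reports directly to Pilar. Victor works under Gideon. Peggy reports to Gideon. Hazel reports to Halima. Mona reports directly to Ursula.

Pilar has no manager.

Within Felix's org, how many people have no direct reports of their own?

2

The people in Felix's organization with no one reporting to them are Heidi, Hana. That is 2.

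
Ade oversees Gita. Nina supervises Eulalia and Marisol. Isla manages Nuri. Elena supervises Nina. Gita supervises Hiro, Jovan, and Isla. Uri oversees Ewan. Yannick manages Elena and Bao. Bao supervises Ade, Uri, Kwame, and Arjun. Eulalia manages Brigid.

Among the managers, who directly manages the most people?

Bao

Direct-report counts: Yannick has 2; Bao has 4; Uri has 1; Ade has 1; Gita has 3; Isla has 1; Elena has 1; Nina has 2; Eulalia has 1. The largest is 4, held by Bao.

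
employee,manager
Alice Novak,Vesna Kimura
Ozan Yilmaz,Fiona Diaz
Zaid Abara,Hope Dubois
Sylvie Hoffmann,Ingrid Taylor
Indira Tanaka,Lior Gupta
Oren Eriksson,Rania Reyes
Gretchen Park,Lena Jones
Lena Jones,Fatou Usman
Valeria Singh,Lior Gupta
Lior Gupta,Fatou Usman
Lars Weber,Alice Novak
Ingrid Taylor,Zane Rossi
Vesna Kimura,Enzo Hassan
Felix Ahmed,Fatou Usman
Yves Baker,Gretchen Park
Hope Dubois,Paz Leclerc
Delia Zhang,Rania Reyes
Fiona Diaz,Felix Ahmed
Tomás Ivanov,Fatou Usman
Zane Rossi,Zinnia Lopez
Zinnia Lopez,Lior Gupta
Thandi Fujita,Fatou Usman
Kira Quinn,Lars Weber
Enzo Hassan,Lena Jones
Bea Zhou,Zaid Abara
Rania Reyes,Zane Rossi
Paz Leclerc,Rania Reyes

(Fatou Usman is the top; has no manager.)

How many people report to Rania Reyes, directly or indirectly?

6

Rania Reyes directly manages Delia Zhang, Oren Eriksson, Paz Leclerc. Delia Zhang has no reports. Oren Eriksson has no reports. Under Paz Leclerc: Hope Dubois, Zaid Abara, Bea Zhou (3). So Rania Reyes's organization is 3 direct reports plus everyone under them: 1 + 1 + 4 = 6.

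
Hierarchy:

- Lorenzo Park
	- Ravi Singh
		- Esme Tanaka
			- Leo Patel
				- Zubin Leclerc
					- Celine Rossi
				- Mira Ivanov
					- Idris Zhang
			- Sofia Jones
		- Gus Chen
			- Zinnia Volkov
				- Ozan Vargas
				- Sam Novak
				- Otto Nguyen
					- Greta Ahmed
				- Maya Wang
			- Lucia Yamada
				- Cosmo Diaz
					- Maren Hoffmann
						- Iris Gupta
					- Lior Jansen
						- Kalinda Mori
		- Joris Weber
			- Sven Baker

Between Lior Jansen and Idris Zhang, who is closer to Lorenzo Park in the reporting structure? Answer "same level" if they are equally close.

Both Lior Jansen and Idris Zhang are 5 levels below Lorenzo Park.

same level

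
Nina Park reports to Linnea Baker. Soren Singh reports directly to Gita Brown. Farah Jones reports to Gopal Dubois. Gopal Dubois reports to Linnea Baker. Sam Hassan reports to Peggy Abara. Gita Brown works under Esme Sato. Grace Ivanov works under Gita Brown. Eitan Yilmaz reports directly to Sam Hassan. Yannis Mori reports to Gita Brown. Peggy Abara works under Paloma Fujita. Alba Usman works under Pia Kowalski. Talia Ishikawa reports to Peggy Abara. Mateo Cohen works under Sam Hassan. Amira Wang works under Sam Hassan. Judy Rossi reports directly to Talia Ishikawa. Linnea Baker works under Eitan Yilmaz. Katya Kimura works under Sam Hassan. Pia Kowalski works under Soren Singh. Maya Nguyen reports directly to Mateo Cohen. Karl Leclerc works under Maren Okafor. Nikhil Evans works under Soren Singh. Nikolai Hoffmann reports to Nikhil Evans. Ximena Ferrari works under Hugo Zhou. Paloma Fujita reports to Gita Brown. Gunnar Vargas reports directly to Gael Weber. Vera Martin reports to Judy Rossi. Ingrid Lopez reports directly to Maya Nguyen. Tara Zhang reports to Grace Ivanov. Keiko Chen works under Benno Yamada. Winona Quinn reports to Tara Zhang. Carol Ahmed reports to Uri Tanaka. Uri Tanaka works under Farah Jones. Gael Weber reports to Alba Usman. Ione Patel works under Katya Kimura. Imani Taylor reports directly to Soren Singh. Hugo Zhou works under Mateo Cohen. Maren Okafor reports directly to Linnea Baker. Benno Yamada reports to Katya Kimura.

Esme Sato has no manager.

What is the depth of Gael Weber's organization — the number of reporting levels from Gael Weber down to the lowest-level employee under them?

1

The longest chain under Gael Weber runs Gael Weber → Gunnar Vargas, which is 1 level below Gael Weber.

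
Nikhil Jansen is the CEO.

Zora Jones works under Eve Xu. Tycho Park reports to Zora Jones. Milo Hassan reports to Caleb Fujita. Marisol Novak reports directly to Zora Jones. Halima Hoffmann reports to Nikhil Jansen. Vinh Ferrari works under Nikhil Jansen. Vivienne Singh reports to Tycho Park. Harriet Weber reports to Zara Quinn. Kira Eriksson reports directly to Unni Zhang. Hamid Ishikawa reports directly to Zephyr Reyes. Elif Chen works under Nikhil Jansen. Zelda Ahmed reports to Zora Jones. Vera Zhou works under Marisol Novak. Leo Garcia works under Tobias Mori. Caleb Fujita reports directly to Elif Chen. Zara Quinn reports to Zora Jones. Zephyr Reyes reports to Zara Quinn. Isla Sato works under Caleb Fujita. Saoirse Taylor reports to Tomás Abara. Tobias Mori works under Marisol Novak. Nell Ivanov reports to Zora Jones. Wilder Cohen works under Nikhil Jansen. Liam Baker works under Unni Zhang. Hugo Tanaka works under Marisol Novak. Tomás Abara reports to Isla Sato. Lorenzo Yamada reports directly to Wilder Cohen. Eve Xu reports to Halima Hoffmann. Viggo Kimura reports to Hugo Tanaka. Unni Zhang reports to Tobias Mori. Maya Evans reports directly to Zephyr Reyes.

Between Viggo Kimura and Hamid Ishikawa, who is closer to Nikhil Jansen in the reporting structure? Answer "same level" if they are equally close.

Both Viggo Kimura and Hamid Ishikawa are 6 levels below Nikhil Jansen.

same level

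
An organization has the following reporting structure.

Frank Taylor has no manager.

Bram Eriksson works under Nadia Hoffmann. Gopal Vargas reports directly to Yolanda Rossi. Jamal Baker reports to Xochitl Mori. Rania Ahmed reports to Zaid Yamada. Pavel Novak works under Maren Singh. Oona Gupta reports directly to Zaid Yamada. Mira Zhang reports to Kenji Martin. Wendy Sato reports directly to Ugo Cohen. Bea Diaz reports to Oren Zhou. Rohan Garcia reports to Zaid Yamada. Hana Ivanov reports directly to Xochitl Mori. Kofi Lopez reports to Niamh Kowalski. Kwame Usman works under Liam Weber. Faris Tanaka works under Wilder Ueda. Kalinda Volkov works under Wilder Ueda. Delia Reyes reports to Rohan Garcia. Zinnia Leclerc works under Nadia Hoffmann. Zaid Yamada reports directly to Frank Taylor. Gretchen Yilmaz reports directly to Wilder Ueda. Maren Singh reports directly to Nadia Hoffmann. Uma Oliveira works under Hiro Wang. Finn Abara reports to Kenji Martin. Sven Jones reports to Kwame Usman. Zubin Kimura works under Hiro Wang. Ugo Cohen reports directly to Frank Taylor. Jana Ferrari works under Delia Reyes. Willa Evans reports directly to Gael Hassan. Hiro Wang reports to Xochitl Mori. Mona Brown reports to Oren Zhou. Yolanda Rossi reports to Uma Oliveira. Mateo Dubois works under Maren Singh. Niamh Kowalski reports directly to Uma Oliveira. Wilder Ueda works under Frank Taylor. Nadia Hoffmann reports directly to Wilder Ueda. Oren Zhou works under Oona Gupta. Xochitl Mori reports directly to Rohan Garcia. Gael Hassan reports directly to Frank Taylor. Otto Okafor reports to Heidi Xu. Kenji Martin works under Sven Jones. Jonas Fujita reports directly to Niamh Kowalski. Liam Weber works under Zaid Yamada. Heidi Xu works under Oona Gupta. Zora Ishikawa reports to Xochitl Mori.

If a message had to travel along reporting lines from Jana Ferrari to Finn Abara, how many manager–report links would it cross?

8

Jana Ferrari is 3 levels below Zaid Yamada, and Finn Abara is 5 levels below Zaid Yamada (their lowest common manager). The shortest path runs up from Jana Ferrari to Zaid Yamada and back down to Finn Abara: 3 + 5 = 8 links.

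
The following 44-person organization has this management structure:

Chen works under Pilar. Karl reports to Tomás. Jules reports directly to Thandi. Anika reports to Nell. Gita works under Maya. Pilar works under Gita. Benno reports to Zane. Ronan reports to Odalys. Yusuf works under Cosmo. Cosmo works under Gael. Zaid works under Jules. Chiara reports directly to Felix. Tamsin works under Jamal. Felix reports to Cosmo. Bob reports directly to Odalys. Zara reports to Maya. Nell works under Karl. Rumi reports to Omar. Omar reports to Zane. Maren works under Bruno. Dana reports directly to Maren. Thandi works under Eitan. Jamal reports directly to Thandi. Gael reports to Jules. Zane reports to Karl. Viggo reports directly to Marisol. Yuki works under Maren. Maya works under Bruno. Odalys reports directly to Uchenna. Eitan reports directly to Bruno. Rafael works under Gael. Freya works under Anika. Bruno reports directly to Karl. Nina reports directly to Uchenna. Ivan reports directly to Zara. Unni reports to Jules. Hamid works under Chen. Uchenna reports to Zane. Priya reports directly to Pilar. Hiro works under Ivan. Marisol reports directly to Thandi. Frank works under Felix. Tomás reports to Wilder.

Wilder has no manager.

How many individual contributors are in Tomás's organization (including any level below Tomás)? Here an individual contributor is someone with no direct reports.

The people in Tomás's organization with no one reporting to them are Freya, Benno, Nina, Ronan, Bob, Rumi, Dana, Yuki, Hiro, Hamid, Priya, Tamsin, Viggo, Unni, Zaid, Rafael, Yusuf, Chiara, Frank. That is 19.

19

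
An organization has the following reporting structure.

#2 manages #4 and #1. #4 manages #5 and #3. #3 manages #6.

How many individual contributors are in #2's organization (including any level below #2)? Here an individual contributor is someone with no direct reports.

The people in #2's organization with no one reporting to them are #1, #6, #5. That is 3.

3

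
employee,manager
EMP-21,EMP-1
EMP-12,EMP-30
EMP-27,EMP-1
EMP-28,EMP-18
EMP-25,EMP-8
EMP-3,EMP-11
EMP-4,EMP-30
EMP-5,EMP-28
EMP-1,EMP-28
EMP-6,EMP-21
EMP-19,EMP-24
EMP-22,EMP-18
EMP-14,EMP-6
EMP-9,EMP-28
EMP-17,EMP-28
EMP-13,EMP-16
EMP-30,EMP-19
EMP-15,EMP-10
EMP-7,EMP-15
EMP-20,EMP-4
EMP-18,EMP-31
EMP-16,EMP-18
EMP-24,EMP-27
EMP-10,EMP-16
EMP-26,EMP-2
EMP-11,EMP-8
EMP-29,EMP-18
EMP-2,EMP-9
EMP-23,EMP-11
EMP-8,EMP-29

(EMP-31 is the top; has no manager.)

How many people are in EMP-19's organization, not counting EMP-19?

EMP-19 directly manages EMP-30. Under EMP-30: EMP-4, EMP-20, EMP-12 (3). That's 4 in total.

4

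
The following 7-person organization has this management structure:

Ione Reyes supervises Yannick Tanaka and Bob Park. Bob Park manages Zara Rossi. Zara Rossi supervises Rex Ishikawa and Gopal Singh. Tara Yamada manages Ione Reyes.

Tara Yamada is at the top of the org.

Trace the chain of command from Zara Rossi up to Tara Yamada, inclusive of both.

Zara Rossi reports to Bob Park. Bob Park reports to Ione Reyes. Ione Reyes reports to Tara Yamada. Tara Yamada is at the top.

Zara Rossi -> Bob Park -> Ione Reyes -> Tara Yamada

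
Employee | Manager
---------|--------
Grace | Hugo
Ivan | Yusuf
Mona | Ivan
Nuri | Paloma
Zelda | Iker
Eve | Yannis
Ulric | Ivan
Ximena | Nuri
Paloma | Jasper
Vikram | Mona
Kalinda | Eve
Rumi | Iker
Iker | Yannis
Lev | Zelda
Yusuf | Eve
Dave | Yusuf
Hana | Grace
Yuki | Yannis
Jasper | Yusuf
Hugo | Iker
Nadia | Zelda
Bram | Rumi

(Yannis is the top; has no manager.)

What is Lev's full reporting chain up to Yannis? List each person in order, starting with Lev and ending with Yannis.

Lev -> Zelda -> Iker -> Yannis

Lev reports to Zelda. Zelda reports to Iker. Iker reports to Yannis. Yannis is at the top.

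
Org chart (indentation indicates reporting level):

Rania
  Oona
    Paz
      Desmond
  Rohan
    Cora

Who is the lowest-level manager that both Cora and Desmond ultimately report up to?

Rania

Cora's chain of managers is Rohan, Rania. Desmond's chain of managers is Paz, Oona, Rania. The first manager that appears in both chains is Rania.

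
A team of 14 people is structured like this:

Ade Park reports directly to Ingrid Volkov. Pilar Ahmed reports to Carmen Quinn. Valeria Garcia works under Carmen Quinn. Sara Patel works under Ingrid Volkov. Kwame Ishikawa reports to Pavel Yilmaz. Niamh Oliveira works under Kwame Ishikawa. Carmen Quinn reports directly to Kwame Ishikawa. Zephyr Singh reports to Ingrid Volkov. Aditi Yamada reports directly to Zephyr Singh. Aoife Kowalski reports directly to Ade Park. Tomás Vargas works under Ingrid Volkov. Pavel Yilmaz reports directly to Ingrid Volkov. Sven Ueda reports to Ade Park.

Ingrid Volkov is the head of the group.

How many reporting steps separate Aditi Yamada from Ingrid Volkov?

Chain from Aditi Yamada up to Ingrid Volkov: Aditi Yamada → Zephyr Singh → Ingrid Volkov. That is 2 steps up, so Aditi Yamada is 2 levels below Ingrid Volkov.

2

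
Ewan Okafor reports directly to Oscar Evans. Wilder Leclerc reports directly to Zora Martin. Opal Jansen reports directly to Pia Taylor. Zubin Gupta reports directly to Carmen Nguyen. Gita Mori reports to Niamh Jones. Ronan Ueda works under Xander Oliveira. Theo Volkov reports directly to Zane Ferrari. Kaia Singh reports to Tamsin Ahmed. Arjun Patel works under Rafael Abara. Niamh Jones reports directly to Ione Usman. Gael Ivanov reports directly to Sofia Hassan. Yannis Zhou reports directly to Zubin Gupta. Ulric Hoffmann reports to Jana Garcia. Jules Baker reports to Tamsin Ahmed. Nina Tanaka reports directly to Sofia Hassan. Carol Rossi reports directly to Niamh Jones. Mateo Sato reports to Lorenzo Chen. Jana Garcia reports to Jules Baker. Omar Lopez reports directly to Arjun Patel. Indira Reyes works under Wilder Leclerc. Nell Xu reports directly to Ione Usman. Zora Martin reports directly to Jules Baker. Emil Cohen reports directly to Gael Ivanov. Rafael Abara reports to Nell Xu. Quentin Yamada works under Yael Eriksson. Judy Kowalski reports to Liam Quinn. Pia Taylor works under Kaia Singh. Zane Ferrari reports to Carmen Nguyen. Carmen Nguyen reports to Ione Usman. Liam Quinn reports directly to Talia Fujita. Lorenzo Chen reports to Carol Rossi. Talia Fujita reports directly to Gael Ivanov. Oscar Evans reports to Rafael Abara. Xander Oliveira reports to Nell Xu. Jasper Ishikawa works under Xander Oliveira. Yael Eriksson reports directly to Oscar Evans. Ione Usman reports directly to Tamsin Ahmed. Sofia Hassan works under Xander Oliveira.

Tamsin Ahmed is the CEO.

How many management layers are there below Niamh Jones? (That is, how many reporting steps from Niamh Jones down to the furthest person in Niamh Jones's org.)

The longest chain under Niamh Jones runs Niamh Jones → Carol Rossi → Lorenzo Chen → Mateo Sato, which is 3 levels below Niamh Jones.

3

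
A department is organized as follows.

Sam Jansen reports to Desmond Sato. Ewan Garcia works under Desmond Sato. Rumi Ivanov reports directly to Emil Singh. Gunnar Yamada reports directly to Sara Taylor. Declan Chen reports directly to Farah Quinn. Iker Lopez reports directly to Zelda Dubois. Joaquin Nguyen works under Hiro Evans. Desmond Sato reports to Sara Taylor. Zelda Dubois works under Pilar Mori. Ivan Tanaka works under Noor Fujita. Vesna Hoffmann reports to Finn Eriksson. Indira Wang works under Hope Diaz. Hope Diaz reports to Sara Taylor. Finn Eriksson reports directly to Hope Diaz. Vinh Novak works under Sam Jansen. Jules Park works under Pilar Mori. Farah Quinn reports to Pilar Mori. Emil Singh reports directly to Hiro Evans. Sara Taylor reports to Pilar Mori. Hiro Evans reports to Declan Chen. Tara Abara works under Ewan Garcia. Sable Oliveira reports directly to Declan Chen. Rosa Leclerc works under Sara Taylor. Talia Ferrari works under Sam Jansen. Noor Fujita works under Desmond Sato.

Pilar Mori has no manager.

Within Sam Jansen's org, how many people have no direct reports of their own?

The people in Sam Jansen's organization with no one reporting to them are Talia Ferrari, Vinh Novak. That is 2.

2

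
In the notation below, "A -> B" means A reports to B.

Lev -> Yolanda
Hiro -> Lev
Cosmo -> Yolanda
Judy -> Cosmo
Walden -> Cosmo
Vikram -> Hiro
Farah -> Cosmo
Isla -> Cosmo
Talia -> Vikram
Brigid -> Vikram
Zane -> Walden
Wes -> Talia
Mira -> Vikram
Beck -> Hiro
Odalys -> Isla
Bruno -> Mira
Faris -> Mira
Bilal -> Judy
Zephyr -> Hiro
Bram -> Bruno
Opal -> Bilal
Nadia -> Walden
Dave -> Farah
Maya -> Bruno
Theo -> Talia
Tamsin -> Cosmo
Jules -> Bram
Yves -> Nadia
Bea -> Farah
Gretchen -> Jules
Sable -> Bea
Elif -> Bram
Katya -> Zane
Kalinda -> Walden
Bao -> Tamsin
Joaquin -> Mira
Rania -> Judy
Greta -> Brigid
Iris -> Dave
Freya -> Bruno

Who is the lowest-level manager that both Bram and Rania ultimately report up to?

Bram's chain of managers is Bruno, Mira, Vikram, Hiro, Lev, Yolanda. Rania's chain of managers is Judy, Cosmo, Yolanda. The first manager that appears in both chains is Yolanda.

Yolanda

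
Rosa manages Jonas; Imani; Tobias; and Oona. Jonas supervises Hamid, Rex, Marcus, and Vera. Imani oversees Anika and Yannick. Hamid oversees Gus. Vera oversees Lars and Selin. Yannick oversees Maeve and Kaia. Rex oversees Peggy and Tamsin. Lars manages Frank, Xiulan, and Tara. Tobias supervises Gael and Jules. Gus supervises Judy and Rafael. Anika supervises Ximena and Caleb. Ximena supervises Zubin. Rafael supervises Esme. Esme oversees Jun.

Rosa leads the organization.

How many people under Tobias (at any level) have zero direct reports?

The people in Tobias's organization with no one reporting to them are Jules, Gael. That is 2.

2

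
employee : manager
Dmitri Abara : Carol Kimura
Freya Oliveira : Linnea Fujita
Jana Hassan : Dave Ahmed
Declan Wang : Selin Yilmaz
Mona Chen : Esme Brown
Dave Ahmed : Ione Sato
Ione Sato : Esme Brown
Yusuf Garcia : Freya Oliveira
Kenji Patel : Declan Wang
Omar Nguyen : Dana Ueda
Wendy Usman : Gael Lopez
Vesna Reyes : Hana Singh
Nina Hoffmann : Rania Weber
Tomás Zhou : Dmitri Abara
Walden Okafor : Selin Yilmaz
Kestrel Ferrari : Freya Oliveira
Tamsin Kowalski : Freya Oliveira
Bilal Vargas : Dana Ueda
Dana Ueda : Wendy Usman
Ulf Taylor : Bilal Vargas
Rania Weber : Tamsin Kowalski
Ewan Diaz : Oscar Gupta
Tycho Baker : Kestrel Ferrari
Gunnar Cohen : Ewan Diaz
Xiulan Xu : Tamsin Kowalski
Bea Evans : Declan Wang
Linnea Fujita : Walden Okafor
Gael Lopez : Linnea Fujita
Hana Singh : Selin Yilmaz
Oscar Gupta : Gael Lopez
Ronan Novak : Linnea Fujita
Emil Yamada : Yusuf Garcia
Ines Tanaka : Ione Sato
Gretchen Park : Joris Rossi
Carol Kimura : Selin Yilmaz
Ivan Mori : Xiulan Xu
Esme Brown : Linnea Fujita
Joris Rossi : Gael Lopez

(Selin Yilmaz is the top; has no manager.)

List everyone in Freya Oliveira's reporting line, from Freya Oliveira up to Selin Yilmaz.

Freya Oliveira -> Linnea Fujita -> Walden Okafor -> Selin Yilmaz

Freya Oliveira reports to Linnea Fujita. Linnea Fujita reports to Walden Okafor. Walden Okafor reports to Selin Yilmaz. Selin Yilmaz is at the top.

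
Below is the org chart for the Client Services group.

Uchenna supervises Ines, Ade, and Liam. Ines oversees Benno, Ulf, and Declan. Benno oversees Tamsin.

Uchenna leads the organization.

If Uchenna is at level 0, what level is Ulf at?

2

Chain from Ulf up to Uchenna: Ulf → Ines → Uchenna. That is 2 steps up, so Ulf is 2 levels below Uchenna.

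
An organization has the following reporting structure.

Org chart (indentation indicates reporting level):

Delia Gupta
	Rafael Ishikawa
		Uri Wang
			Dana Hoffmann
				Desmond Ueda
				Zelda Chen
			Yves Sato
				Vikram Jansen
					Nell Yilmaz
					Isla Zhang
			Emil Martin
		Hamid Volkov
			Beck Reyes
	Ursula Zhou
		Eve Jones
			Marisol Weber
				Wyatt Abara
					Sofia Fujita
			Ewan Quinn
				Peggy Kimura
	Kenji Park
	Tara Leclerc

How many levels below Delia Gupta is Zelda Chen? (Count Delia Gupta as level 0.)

Chain from Zelda Chen up to Delia Gupta: Zelda Chen → Dana Hoffmann → Uri Wang → Rafael Ishikawa → Delia Gupta. That is 4 steps up, so Zelda Chen is 4 levels below Delia Gupta.

4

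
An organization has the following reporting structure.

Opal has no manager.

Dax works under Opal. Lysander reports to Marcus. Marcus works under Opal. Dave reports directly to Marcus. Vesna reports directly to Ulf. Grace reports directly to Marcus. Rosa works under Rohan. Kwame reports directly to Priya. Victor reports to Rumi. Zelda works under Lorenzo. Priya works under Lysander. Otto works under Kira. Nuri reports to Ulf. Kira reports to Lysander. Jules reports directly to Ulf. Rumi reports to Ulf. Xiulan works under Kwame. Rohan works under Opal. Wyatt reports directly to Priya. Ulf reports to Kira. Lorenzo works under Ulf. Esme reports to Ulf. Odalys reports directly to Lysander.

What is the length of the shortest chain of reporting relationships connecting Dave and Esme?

5

Dave is 1 level below Marcus, and Esme is 4 levels below Marcus (their lowest common manager). The shortest path runs up from Dave to Marcus and back down to Esme: 1 + 4 = 5 links.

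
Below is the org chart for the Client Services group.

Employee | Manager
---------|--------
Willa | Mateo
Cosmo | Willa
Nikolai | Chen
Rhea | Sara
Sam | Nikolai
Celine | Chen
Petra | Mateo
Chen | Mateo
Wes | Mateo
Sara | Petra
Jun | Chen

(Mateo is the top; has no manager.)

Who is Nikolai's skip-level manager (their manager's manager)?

Nikolai reports to Chen, and Chen reports to Mateo. So Nikolai's skip-level manager is Mateo.

Mateo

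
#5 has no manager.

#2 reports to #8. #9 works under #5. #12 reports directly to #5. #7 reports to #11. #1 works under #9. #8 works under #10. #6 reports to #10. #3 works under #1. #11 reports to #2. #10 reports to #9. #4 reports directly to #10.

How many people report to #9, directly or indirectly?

9

#9 directly manages #10, #1. Under #10: #6, #4, #8, #2, #11, #7 (6). Under #1: #3 (1). So #9's organization is 2 direct reports plus everyone under them: 7 + 2 = 9.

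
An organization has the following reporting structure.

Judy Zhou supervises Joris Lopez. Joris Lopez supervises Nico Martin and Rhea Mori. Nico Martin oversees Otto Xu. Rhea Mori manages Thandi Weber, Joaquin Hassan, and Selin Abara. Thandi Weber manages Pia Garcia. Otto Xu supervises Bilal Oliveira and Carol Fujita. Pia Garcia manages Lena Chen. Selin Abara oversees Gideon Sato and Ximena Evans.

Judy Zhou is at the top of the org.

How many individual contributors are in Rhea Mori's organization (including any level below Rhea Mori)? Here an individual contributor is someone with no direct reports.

The people in Rhea Mori's organization with no one reporting to them are Ximena Evans, Gideon Sato, Joaquin Hassan, Lena Chen. That is 4.

4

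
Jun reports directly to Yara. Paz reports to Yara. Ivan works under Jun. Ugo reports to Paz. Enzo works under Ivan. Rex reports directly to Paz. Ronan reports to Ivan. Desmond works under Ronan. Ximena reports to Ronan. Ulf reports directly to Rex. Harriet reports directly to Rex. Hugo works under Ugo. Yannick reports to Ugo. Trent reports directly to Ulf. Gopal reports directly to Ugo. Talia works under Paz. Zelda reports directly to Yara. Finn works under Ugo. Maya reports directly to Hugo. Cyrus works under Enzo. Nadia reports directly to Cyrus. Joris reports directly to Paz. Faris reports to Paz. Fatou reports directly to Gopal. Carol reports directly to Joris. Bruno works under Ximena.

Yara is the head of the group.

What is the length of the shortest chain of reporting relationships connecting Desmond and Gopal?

7

Desmond is 4 levels below Yara, and Gopal is 3 levels below Yara (their lowest common manager). The shortest path runs up from Desmond to Yara and back down to Gopal: 4 + 3 = 7 links.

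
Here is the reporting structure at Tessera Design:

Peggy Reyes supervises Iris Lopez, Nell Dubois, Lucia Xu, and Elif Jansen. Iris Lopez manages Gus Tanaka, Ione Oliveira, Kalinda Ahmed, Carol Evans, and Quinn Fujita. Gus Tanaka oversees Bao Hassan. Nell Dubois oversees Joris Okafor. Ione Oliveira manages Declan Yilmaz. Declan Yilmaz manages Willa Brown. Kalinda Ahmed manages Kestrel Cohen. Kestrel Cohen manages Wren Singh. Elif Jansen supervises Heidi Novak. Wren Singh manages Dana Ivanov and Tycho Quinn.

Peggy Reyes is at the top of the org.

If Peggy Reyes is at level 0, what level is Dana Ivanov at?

5

Chain from Dana Ivanov up to Peggy Reyes: Dana Ivanov → Wren Singh → Kestrel Cohen → Kalinda Ahmed → Iris Lopez → Peggy Reyes. That is 5 steps up, so Dana Ivanov is 5 levels below Peggy Reyes.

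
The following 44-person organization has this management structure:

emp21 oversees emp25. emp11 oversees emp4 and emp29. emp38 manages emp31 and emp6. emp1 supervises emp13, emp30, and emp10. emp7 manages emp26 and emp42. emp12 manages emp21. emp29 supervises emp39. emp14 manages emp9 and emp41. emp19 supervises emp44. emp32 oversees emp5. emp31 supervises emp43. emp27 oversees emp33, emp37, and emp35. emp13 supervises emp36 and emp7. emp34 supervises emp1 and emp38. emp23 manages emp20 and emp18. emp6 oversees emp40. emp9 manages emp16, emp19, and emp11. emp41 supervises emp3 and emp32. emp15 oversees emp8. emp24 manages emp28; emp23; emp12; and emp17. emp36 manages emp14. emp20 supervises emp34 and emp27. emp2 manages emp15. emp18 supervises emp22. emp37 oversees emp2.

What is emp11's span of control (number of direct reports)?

2

emp11 directly manages emp4, emp29. That is 2 direct reports.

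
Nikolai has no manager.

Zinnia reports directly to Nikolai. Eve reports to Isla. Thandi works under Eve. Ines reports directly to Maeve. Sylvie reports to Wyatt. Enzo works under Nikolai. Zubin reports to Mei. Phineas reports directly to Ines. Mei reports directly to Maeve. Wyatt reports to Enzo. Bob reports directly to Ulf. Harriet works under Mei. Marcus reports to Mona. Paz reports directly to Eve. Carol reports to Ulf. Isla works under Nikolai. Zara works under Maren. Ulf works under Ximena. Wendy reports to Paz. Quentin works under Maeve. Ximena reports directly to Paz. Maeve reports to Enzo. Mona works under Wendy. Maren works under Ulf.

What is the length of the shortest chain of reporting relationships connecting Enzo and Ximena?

Enzo is 1 level below Nikolai, and Ximena is 4 levels below Nikolai (their lowest common manager). The shortest path runs up from Enzo to Nikolai and back down to Ximena: 1 + 4 = 5 links.

5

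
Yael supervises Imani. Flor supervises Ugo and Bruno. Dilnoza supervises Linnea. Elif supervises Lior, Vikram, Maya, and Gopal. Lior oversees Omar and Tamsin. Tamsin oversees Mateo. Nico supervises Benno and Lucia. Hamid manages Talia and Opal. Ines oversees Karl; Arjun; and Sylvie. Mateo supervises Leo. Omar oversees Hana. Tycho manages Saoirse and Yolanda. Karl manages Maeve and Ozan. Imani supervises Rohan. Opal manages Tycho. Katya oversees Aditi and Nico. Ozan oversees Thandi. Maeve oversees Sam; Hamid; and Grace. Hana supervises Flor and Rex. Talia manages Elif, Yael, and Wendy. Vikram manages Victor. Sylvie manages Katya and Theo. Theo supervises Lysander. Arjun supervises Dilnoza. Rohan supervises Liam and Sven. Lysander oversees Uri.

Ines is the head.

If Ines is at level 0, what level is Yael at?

5

Chain from Yael up to Ines: Yael → Talia → Hamid → Maeve → Karl → Ines. That is 5 steps up, so Yael is 5 levels below Ines.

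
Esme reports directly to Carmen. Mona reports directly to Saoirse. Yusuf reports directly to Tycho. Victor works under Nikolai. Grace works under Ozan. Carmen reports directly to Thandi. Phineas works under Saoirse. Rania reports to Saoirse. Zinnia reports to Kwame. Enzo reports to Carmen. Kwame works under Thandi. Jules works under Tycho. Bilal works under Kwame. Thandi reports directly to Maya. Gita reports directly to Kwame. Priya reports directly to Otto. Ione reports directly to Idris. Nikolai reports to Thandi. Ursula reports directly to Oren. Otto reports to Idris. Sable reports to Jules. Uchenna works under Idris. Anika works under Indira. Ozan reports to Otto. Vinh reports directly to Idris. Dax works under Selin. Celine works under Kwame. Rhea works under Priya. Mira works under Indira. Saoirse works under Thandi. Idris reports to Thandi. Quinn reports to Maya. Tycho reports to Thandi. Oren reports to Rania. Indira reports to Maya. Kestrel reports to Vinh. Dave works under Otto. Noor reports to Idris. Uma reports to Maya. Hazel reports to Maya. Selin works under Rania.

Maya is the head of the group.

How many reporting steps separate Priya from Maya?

Chain from Priya up to Maya: Priya → Otto → Idris → Thandi → Maya. That is 4 steps up, so Priya is 4 levels below Maya.

4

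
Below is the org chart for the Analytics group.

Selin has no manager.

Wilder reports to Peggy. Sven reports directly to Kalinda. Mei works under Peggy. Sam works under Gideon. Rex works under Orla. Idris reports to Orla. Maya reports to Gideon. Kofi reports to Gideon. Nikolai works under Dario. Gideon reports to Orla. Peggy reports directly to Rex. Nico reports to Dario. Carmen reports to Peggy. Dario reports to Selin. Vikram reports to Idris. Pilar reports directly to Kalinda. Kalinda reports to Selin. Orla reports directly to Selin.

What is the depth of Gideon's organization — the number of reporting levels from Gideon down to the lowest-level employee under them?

The longest chain under Gideon runs Gideon → Sam, which is 1 level below Gideon.

1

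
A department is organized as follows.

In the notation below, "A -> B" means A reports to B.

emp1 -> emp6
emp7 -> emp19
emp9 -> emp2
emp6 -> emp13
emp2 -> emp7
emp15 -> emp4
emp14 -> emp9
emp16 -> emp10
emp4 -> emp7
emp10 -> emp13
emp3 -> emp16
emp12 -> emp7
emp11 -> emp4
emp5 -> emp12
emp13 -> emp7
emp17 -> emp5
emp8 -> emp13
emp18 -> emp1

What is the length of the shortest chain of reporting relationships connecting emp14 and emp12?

4

emp14 is 3 levels below emp7, and emp12 is 1 level below emp7 (their lowest common manager). The shortest path runs up from emp14 to emp7 and back down to emp12: 3 + 1 = 4 links.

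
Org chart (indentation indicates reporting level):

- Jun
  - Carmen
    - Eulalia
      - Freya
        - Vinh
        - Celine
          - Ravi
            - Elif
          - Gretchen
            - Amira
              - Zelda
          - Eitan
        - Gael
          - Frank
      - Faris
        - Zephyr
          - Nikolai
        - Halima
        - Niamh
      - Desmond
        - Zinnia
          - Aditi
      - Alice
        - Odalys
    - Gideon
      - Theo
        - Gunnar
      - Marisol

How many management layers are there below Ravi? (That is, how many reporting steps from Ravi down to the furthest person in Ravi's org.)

The longest chain under Ravi runs Ravi → Elif, which is 1 level below Ravi.

1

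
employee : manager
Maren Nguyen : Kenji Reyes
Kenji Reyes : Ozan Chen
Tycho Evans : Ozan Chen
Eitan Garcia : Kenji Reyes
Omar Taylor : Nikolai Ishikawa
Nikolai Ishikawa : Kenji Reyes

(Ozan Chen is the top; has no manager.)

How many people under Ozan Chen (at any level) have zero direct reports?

4

The people in Ozan Chen's organization with no one reporting to them are Tycho Evans, Omar Taylor, Maren Nguyen, Eitan Garcia. That is 4.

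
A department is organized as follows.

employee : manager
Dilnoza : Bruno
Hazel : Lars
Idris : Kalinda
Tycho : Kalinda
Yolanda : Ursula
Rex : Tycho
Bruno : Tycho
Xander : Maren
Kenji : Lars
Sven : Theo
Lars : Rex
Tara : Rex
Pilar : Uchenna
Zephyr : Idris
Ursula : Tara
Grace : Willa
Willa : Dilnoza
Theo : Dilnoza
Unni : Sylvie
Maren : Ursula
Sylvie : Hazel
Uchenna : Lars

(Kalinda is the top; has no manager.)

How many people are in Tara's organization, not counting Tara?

Tara directly manages Ursula. Under Ursula: Maren, Xander, Yolanda (3). That's 4 in total.

4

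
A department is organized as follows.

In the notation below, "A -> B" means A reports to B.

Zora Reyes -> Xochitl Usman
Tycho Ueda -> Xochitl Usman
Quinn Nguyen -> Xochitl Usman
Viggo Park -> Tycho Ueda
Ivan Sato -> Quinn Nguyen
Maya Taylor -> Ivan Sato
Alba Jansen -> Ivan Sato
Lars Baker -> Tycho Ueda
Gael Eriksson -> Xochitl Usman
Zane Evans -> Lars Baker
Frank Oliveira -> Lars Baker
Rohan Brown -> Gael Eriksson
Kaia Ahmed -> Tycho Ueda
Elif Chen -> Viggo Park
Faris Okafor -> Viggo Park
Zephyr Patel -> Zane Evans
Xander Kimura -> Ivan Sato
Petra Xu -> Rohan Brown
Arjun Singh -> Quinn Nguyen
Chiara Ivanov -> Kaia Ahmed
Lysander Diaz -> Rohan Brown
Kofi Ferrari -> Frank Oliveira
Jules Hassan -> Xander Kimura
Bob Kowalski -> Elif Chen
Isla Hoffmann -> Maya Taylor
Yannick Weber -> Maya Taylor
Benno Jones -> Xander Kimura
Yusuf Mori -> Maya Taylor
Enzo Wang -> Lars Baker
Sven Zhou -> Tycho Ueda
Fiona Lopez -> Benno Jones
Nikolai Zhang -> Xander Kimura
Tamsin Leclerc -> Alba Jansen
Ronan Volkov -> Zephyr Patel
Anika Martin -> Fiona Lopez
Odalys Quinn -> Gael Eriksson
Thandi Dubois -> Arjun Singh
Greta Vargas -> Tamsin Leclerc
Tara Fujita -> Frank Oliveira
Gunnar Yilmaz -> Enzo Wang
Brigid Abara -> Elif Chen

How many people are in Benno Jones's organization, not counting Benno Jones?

2

Benno Jones directly manages Fiona Lopez. Under Fiona Lopez: Anika Martin (1). That's 2 in total.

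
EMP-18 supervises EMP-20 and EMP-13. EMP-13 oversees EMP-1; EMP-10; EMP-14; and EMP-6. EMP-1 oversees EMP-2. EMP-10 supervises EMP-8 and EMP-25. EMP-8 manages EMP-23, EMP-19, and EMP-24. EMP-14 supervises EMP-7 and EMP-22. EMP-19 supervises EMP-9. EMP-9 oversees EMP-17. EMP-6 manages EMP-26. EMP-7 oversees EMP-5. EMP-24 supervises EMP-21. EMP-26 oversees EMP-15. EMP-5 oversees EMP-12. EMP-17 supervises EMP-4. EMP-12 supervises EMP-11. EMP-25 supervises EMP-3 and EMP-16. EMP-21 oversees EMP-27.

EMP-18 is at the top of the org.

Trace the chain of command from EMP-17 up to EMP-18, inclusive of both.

EMP-17 -> EMP-9 -> EMP-19 -> EMP-8 -> EMP-10 -> EMP-13 -> EMP-18

EMP-17 reports to EMP-9. EMP-9 reports to EMP-19. EMP-19 reports to EMP-8. EMP-8 reports to EMP-10. EMP-10 reports to EMP-13. EMP-13 reports to EMP-18. EMP-18 is at the top.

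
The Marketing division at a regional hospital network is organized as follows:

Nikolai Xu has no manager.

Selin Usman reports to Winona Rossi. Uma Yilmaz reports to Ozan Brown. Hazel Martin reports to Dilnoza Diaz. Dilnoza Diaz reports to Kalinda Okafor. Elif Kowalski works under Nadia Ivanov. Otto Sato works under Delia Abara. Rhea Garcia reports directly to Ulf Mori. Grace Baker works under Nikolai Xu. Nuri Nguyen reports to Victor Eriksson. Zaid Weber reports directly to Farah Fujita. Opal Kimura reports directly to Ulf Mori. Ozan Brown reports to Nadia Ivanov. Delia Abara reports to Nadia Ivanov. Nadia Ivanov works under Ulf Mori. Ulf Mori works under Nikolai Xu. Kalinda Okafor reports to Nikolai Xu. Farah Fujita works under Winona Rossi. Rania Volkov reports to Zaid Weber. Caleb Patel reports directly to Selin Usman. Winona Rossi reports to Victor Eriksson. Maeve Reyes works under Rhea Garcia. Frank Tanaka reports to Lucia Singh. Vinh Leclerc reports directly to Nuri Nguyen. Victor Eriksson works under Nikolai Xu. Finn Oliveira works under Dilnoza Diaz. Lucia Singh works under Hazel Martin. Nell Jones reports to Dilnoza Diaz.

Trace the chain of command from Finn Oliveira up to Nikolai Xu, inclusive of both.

Finn Oliveira -> Dilnoza Diaz -> Kalinda Okafor -> Nikolai Xu

Finn Oliveira reports to Dilnoza Diaz. Dilnoza Diaz reports to Kalinda Okafor. Kalinda Okafor reports to Nikolai Xu. Nikolai Xu is at the top.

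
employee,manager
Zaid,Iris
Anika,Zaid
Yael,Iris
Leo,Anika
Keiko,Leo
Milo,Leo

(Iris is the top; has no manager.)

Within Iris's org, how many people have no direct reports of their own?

The people in Iris's organization with no one reporting to them are Yael, Milo, Keiko. That is 3.

3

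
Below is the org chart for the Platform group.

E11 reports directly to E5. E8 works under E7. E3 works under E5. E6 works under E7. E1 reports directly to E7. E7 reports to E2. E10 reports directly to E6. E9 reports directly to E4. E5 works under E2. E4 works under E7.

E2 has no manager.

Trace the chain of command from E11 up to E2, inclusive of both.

E11 -> E5 -> E2

E11 reports to E5. E5 reports to E2. E2 is at the top.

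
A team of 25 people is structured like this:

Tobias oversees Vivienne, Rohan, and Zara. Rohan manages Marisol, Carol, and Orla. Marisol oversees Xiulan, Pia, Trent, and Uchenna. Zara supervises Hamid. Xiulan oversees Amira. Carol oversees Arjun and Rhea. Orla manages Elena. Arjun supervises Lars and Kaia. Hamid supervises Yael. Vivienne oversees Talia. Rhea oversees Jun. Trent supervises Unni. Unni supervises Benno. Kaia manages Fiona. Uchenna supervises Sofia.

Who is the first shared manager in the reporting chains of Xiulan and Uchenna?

Xiulan's chain of managers is Marisol, Rohan, Tobias. Uchenna's chain of managers is Marisol, Rohan, Tobias. The first manager that appears in both chains is Marisol.

Marisol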